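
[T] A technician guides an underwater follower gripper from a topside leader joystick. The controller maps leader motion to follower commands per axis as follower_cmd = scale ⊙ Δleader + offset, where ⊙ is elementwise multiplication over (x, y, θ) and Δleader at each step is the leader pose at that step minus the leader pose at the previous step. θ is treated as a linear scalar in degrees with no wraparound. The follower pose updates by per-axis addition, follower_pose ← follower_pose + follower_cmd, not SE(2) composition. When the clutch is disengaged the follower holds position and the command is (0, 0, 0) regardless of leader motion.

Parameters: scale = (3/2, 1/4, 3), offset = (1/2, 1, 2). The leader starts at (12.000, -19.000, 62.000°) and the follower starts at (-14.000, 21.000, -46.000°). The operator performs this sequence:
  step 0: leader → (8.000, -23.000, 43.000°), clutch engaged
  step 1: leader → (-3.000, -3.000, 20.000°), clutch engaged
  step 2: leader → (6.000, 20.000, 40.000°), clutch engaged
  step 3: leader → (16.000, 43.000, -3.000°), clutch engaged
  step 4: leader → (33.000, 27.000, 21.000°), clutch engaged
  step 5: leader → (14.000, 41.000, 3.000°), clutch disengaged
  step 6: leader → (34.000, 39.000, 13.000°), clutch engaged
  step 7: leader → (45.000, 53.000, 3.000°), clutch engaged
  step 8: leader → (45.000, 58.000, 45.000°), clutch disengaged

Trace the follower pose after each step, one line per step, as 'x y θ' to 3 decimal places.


step 0: Δleader=(-4.000, -4.000, -19.000°), engaged; cmd=(-5.500, 0.000, -55.000°) → follower=(-19.500, 21.000, -101.000°)
step 1: Δleader=(-11.000, 20.000, -23.000°), engaged; cmd=(-16.000, 6.000, -67.000°) → follower=(-35.500, 27.000, -168.000°)
step 2: Δleader=(9.000, 23.000, 20.000°), engaged; cmd=(14.000, 6.750, 62.000°) → follower=(-21.500, 33.750, -106.000°)
step 3: Δleader=(10.000, 23.000, -43.000°), engaged; cmd=(15.500, 6.750, -127.000°) → follower=(-6.000, 40.500, -233.000°)
step 4: Δleader=(17.000, -16.000, 24.000°), engaged; cmd=(26.000, -3.000, 74.000°) → follower=(20.000, 37.500, -159.000°)
step 5: Δleader=(-19.000, 14.000, -18.000°), disengaged; cmd=(0,0,0) → follower holds at (20.000, 37.500, -159.000°)
step 6: Δleader=(20.000, -2.000, 10.000°), engaged; cmd=(30.500, 0.500, 32.000°) → follower=(50.500, 38.000, -127.000°)
step 7: Δleader=(11.000, 14.000, -10.000°), engaged; cmd=(17.000, 4.500, -28.000°) → follower=(67.500, 42.500, -155.000°)
step 8: Δleader=(0.000, 5.000, 42.000°), disengaged; cmd=(0,0,0) → follower holds at (67.500, 42.500, -155.000°)

-19.500 21.000 -101.000
-35.500 27.000 -168.000
-21.500 33.750 -106.000
-6.000 40.500 -233.000
20.000 37.500 -159.000
20.000 37.500 -159.000
50.500 38.000 -127.000
67.500 42.500 -155.000
67.500 42.500 -155.000


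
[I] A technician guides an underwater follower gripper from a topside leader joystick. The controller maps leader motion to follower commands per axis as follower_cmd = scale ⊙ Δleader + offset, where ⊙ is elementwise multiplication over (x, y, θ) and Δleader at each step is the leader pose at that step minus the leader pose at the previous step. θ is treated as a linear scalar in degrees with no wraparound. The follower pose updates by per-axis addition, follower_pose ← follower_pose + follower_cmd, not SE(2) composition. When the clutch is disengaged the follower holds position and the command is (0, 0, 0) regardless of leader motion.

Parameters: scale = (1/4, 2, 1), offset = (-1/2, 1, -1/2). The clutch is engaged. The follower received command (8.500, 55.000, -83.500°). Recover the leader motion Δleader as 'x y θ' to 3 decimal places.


axis x: (8.500 − -1/2) / (1/4) = 36.000
axis y: (55.000 − 1) / (2) = 27.000
axis θ: (-83.500 − -1/2) / (1) = -83.000

36.000 27.000 -83.000


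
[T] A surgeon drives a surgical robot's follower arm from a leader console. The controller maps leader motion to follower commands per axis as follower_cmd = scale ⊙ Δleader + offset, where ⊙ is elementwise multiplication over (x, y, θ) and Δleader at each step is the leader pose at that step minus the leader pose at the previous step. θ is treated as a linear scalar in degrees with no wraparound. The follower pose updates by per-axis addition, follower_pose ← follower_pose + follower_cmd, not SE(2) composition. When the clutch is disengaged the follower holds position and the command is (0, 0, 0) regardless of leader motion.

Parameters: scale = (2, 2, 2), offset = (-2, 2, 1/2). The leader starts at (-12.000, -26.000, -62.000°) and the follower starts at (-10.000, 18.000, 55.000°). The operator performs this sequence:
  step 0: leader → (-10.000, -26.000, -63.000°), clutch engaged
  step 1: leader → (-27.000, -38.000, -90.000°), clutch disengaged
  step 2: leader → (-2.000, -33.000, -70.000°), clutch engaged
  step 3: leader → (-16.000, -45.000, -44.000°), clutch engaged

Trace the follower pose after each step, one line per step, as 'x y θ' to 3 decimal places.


-8.000 20.000 53.500
-8.000 20.000 53.500
40.000 32.000 94.000
10.000 10.000 146.500

step 0: Δleader=(2.000, 0.000, -1.000°), engaged; cmd=(2.000, 2.000, -1.500°) → follower=(-8.000, 20.000, 53.500°)
step 1: Δleader=(-17.000, -12.000, -27.000°), disengaged; cmd=(0,0,0) → follower holds at (-8.000, 20.000, 53.500°)
step 2: Δleader=(25.000, 5.000, 20.000°), engaged; cmd=(48.000, 12.000, 40.500°) → follower=(40.000, 32.000, 94.000°)
step 3: Δleader=(-14.000, -12.000, 26.000°), engaged; cmd=(-30.000, -22.000, 52.500°) → follower=(10.000, 10.000, 146.500°)


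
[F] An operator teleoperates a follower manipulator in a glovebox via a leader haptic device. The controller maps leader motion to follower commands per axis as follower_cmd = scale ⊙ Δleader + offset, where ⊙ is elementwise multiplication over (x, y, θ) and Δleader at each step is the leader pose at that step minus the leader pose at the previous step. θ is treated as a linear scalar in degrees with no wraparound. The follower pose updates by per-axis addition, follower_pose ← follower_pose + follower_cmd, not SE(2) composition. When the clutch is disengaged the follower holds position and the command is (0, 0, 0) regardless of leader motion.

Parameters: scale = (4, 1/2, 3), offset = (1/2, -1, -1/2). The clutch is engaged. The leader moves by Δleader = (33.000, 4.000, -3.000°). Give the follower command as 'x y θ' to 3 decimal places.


132.500 1.000 -9.500

axis x: 4·33.000 + 1/2 = 132.500
axis y: 1/2·4.000 + -1 = 1.000
axis θ: 3·-3.000 + -1/2 = -9.500


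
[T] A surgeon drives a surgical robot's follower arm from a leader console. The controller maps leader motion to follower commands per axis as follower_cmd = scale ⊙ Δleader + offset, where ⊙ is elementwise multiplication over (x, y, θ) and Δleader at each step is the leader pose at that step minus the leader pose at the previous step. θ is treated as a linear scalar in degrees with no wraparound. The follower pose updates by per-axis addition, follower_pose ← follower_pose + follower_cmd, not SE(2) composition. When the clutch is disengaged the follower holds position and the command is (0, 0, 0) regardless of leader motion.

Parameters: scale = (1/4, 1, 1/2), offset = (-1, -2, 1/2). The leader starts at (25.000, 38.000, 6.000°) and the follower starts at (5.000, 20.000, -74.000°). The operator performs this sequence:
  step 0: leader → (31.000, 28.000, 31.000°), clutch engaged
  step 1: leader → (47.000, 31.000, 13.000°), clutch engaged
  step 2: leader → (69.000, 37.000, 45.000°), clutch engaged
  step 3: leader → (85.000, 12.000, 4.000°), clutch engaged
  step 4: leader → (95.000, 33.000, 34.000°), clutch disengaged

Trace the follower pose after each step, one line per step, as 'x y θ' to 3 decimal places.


step 0: Δleader=(6.000, -10.000, 25.000°), engaged; cmd=(0.500, -12.000, 13.000°) → follower=(5.500, 8.000, -61.000°)
step 1: Δleader=(16.000, 3.000, -18.000°), engaged; cmd=(3.000, 1.000, -8.500°) → follower=(8.500, 9.000, -69.500°)
step 2: Δleader=(22.000, 6.000, 32.000°), engaged; cmd=(4.500, 4.000, 16.500°) → follower=(13.000, 13.000, -53.000°)
step 3: Δleader=(16.000, -25.000, -41.000°), engaged; cmd=(3.000, -27.000, -20.000°) → follower=(16.000, -14.000, -73.000°)
step 4: Δleader=(10.000, 21.000, 30.000°), disengaged; cmd=(0,0,0) → follower holds at (16.000, -14.000, -73.000°)

5.500 8.000 -61.000
8.500 9.000 -69.500
13.000 13.000 -53.000
16.000 -14.000 -73.000
16.000 -14.000 -73.000


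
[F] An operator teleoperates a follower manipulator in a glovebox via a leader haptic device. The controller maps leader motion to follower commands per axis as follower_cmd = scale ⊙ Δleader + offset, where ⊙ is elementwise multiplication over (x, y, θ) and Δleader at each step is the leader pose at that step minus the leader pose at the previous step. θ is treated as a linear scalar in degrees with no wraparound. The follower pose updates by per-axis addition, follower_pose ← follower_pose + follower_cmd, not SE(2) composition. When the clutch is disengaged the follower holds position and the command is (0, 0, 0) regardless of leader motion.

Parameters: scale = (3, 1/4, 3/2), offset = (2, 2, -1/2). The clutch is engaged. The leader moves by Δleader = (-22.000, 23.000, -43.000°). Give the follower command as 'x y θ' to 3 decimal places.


axis x: 3·-22.000 + 2 = -64.000
axis y: 1/4·23.000 + 2 = 7.750
axis θ: 3/2·-43.000 + -1/2 = -65.000

-64.000 7.750 -65.000


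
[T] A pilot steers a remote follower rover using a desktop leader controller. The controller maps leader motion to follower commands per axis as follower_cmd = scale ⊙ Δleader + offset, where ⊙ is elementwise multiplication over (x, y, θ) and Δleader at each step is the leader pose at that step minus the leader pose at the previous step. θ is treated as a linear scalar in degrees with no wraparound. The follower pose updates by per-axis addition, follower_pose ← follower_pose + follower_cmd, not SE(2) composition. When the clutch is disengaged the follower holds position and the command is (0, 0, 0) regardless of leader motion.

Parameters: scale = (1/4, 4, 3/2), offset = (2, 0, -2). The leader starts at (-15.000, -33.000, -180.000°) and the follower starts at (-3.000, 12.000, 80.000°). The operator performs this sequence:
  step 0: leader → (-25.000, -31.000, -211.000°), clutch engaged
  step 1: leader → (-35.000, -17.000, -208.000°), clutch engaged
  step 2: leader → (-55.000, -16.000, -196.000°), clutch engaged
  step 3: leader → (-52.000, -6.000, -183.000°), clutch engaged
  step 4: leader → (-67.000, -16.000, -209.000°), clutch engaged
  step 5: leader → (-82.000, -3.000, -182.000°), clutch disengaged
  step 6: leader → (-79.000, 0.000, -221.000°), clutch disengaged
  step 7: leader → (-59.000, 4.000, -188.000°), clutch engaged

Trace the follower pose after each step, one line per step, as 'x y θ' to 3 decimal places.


-3.500 20.000 31.500
-4.000 76.000 34.000
-7.000 80.000 50.000
-4.250 120.000 67.500
-6.000 80.000 26.500
-6.000 80.000 26.500
-6.000 80.000 26.500
1.000 96.000 74.000

step 0: Δleader=(-10.000, 2.000, -31.000°), engaged; cmd=(-0.500, 8.000, -48.500°) → follower=(-3.500, 20.000, 31.500°)
step 1: Δleader=(-10.000, 14.000, 3.000°), engaged; cmd=(-0.500, 56.000, 2.500°) → follower=(-4.000, 76.000, 34.000°)
step 2: Δleader=(-20.000, 1.000, 12.000°), engaged; cmd=(-3.000, 4.000, 16.000°) → follower=(-7.000, 80.000, 50.000°)
step 3: Δleader=(3.000, 10.000, 13.000°), engaged; cmd=(2.750, 40.000, 17.500°) → follower=(-4.250, 120.000, 67.500°)
step 4: Δleader=(-15.000, -10.000, -26.000°), engaged; cmd=(-1.750, -40.000, -41.000°) → follower=(-6.000, 80.000, 26.500°)
step 5: Δleader=(-15.000, 13.000, 27.000°), disengaged; cmd=(0,0,0) → follower holds at (-6.000, 80.000, 26.500°)
step 6: Δleader=(3.000, 3.000, -39.000°), disengaged; cmd=(0,0,0) → follower holds at (-6.000, 80.000, 26.500°)
step 7: Δleader=(20.000, 4.000, 33.000°), engaged; cmd=(7.000, 16.000, 47.500°) → follower=(1.000, 96.000, 74.000°)


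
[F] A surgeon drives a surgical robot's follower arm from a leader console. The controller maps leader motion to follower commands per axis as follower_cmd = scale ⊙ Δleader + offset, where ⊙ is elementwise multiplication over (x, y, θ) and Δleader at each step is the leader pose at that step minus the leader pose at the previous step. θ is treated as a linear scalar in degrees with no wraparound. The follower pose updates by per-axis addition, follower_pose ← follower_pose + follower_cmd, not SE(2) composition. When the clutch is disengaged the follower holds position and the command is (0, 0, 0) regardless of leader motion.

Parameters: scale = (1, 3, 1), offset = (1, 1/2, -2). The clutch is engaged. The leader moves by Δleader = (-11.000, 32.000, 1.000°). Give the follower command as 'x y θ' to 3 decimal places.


axis x: 1·-11.000 + 1 = -10.000
axis y: 3·32.000 + 1/2 = 96.500
axis θ: 1·1.000 + -2 = -1.000

-10.000 96.500 -1.000


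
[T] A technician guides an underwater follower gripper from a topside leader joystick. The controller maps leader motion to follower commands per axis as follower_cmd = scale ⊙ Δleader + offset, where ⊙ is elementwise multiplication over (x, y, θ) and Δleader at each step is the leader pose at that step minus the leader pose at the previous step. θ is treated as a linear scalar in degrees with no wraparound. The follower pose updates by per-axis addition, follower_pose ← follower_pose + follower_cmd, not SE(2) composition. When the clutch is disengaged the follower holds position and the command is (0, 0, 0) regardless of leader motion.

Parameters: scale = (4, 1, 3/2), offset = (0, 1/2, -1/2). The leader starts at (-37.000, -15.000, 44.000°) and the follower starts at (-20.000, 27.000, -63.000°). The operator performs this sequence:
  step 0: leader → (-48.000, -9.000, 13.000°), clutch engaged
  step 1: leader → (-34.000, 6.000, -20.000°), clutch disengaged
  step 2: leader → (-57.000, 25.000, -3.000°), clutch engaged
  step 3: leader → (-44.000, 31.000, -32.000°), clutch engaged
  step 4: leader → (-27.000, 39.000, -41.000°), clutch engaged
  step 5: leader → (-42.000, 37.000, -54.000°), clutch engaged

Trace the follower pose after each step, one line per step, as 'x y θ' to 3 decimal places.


-64.000 33.500 -110.000
-64.000 33.500 -110.000
-156.000 53.000 -85.000
-104.000 59.500 -129.000
-36.000 68.000 -143.000
-96.000 66.500 -163.000

step 0: Δleader=(-11.000, 6.000, -31.000°), engaged; cmd=(-44.000, 6.500, -47.000°) → follower=(-64.000, 33.500, -110.000°)
step 1: Δleader=(14.000, 15.000, -33.000°), disengaged; cmd=(0,0,0) → follower holds at (-64.000, 33.500, -110.000°)
step 2: Δleader=(-23.000, 19.000, 17.000°), engaged; cmd=(-92.000, 19.500, 25.000°) → follower=(-156.000, 53.000, -85.000°)
step 3: Δleader=(13.000, 6.000, -29.000°), engaged; cmd=(52.000, 6.500, -44.000°) → follower=(-104.000, 59.500, -129.000°)
step 4: Δleader=(17.000, 8.000, -9.000°), engaged; cmd=(68.000, 8.500, -14.000°) → follower=(-36.000, 68.000, -143.000°)
step 5: Δleader=(-15.000, -2.000, -13.000°), engaged; cmd=(-60.000, -1.500, -20.000°) → follower=(-96.000, 66.500, -163.000°)


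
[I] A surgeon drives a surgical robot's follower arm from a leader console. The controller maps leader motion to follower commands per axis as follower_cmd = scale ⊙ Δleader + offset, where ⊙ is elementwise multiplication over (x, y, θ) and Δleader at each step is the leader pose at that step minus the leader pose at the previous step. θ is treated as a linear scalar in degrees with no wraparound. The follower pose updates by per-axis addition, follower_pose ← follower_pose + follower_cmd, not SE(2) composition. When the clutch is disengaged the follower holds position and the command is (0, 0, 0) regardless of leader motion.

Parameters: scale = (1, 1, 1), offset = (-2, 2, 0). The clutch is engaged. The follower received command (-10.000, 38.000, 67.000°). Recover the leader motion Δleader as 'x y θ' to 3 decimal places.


axis x: (-10.000 − -2) / (1) = -8.000
axis y: (38.000 − 2) / (1) = 36.000
axis θ: (67.000 − 0) / (1) = 67.000

-8.000 36.000 67.000


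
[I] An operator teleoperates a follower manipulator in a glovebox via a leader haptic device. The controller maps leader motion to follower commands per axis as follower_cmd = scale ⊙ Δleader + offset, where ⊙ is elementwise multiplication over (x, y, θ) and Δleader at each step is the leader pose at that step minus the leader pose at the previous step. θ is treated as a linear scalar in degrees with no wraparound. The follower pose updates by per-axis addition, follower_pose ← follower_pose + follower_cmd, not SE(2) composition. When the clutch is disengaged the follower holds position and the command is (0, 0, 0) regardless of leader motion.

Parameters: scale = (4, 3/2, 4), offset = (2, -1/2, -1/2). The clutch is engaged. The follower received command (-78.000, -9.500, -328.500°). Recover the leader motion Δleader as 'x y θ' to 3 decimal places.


axis x: (-78.000 − 2) / (4) = -20.000
axis y: (-9.500 − -1/2) / (3/2) = -6.000
axis θ: (-328.500 − -1/2) / (4) = -82.000

-20.000 -6.000 -82.000


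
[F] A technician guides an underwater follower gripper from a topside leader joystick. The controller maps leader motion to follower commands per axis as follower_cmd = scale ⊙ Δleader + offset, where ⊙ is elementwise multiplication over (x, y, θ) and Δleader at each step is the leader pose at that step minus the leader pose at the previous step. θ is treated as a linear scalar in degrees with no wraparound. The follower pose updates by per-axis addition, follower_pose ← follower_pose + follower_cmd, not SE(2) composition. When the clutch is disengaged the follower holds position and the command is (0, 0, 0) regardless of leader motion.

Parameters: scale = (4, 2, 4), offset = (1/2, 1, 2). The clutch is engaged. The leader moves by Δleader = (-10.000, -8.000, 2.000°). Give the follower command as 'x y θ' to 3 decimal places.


axis x: 4·-10.000 + 1/2 = -39.500
axis y: 2·-8.000 + 1 = -15.000
axis θ: 4·2.000 + 2 = 10.000

-39.500 -15.000 10.000


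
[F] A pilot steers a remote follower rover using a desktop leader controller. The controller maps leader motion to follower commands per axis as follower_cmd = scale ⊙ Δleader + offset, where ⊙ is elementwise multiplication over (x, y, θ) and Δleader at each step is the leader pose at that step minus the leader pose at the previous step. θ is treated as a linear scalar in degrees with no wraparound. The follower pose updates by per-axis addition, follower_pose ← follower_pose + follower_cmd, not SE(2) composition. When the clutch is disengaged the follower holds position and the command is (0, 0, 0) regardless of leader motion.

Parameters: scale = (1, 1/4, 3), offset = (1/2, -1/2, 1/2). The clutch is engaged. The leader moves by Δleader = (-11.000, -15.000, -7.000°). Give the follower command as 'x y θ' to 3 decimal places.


-10.500 -4.250 -20.500

axis x: 1·-11.000 + 1/2 = -10.500
axis y: 1/4·-15.000 + -1/2 = -4.250
axis θ: 3·-7.000 + 1/2 = -20.500


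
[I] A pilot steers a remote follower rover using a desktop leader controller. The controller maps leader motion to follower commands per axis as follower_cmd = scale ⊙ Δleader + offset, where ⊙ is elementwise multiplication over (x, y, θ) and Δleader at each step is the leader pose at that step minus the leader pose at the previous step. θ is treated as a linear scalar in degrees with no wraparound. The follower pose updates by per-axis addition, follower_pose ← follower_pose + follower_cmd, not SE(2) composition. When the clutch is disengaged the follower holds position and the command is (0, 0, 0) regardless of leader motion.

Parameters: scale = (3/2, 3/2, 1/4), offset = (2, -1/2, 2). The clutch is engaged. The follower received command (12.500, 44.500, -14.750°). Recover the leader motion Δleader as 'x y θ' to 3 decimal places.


7.000 30.000 -67.000

axis x: (12.500 − 2) / (3/2) = 7.000
axis y: (44.500 − -1/2) / (3/2) = 30.000
axis θ: (-14.750 − 2) / (1/4) = -67.000


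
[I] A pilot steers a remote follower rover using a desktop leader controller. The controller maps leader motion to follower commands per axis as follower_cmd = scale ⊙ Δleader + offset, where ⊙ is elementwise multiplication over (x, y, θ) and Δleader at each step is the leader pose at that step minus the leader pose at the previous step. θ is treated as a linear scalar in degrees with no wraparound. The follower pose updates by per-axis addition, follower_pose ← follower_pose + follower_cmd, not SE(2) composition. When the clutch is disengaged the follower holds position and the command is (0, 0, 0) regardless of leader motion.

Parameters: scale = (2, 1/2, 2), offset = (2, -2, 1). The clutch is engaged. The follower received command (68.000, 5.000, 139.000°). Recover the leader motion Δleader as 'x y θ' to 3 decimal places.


axis x: (68.000 − 2) / (2) = 33.000
axis y: (5.000 − -2) / (1/2) = 14.000
axis θ: (139.000 − 1) / (2) = 69.000

33.000 14.000 69.000


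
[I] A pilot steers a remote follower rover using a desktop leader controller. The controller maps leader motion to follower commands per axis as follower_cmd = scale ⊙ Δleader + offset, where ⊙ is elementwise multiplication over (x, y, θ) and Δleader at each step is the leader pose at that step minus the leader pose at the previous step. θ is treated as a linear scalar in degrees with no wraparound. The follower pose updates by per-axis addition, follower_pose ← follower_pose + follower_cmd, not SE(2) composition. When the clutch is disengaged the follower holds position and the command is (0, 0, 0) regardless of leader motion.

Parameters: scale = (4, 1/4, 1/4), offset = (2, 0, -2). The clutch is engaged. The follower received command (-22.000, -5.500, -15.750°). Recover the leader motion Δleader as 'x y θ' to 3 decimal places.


-6.000 -22.000 -55.000

axis x: (-22.000 − 2) / (4) = -6.000
axis y: (-5.500 − 0) / (1/4) = -22.000
axis θ: (-15.750 − -2) / (1/4) = -55.000


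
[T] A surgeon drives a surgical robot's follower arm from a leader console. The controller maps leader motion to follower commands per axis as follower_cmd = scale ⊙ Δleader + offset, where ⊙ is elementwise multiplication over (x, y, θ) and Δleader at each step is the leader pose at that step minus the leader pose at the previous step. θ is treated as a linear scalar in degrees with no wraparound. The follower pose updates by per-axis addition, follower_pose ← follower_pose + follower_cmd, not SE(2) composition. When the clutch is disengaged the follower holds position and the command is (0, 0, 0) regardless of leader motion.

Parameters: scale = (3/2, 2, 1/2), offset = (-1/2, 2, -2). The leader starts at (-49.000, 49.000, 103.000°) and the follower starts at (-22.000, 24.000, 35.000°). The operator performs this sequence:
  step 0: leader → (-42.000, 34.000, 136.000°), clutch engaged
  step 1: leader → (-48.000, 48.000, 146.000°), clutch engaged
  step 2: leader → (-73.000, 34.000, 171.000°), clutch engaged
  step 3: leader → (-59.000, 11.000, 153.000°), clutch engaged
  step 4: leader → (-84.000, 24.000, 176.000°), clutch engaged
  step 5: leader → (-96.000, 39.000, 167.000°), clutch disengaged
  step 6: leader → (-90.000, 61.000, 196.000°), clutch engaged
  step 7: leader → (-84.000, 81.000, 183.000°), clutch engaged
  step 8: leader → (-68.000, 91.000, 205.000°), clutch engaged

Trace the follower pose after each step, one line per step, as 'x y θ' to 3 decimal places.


step 0: Δleader=(7.000, -15.000, 33.000°), engaged; cmd=(10.000, -28.000, 14.500°) → follower=(-12.000, -4.000, 49.500°)
step 1: Δleader=(-6.000, 14.000, 10.000°), engaged; cmd=(-9.500, 30.000, 3.000°) → follower=(-21.500, 26.000, 52.500°)
step 2: Δleader=(-25.000, -14.000, 25.000°), engaged; cmd=(-38.000, -26.000, 10.500°) → follower=(-59.500, 0.000, 63.000°)
step 3: Δleader=(14.000, -23.000, -18.000°), engaged; cmd=(20.500, -44.000, -11.000°) → follower=(-39.000, -44.000, 52.000°)
step 4: Δleader=(-25.000, 13.000, 23.000°), engaged; cmd=(-38.000, 28.000, 9.500°) → follower=(-77.000, -16.000, 61.500°)
step 5: Δleader=(-12.000, 15.000, -9.000°), disengaged; cmd=(0,0,0) → follower holds at (-77.000, -16.000, 61.500°)
step 6: Δleader=(6.000, 22.000, 29.000°), engaged; cmd=(8.500, 46.000, 12.500°) → follower=(-68.500, 30.000, 74.000°)
step 7: Δleader=(6.000, 20.000, -13.000°), engaged; cmd=(8.500, 42.000, -8.500°) → follower=(-60.000, 72.000, 65.500°)
step 8: Δleader=(16.000, 10.000, 22.000°), engaged; cmd=(23.500, 22.000, 9.000°) → follower=(-36.500, 94.000, 74.500°)

-12.000 -4.000 49.500
-21.500 26.000 52.500
-59.500 0.000 63.000
-39.000 -44.000 52.000
-77.000 -16.000 61.500
-77.000 -16.000 61.500
-68.500 30.000 74.000
-60.000 72.000 65.500
-36.500 94.000 74.500


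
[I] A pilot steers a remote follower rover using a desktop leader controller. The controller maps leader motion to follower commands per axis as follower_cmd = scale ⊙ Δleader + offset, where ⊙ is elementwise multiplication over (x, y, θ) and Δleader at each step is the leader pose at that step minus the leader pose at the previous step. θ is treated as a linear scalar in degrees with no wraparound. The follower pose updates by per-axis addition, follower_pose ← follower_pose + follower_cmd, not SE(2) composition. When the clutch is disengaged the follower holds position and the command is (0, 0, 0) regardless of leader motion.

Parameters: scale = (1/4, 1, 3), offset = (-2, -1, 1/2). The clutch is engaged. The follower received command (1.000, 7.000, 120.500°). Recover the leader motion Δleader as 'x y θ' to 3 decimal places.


12.000 8.000 40.000

axis x: (1.000 − -2) / (1/4) = 12.000
axis y: (7.000 − -1) / (1) = 8.000
axis θ: (120.500 − 1/2) / (3) = 40.000


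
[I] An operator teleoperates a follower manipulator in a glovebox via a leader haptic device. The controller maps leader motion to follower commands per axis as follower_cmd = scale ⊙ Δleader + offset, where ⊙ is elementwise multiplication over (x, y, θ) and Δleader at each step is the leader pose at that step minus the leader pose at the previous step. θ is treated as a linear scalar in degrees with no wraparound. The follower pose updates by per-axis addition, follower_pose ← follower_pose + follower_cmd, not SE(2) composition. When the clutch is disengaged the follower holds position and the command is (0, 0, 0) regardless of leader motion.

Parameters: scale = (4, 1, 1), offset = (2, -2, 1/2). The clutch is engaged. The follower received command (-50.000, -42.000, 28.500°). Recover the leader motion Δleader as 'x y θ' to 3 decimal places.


axis x: (-50.000 − 2) / (4) = -13.000
axis y: (-42.000 − -2) / (1) = -40.000
axis θ: (28.500 − 1/2) / (1) = 28.000

-13.000 -40.000 28.000


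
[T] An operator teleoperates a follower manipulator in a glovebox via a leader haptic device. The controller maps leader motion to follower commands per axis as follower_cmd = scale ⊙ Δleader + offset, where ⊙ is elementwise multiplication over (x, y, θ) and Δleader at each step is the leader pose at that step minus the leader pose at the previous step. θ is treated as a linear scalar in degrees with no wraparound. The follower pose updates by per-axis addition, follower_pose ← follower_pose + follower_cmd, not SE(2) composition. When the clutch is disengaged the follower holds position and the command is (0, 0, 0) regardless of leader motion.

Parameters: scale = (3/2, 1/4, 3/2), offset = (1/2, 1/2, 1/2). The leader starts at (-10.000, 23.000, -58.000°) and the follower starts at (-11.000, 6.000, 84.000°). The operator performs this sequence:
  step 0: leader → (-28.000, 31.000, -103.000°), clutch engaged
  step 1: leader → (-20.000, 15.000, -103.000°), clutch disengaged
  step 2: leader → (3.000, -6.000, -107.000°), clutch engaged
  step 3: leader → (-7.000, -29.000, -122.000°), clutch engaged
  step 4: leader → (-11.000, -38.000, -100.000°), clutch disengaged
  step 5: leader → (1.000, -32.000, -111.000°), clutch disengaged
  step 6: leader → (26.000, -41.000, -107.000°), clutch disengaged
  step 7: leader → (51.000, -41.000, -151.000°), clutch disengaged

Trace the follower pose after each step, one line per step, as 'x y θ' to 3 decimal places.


step 0: Δleader=(-18.000, 8.000, -45.000°), engaged; cmd=(-26.500, 2.500, -67.000°) → follower=(-37.500, 8.500, 17.000°)
step 1: Δleader=(8.000, -16.000, 0.000°), disengaged; cmd=(0,0,0) → follower holds at (-37.500, 8.500, 17.000°)
step 2: Δleader=(23.000, -21.000, -4.000°), engaged; cmd=(35.000, -4.750, -5.500°) → follower=(-2.500, 3.750, 11.500°)
step 3: Δleader=(-10.000, -23.000, -15.000°), engaged; cmd=(-14.500, -5.250, -22.000°) → follower=(-17.000, -1.500, -10.500°)
step 4: Δleader=(-4.000, -9.000, 22.000°), disengaged; cmd=(0,0,0) → follower holds at (-17.000, -1.500, -10.500°)
step 5: Δleader=(12.000, 6.000, -11.000°), disengaged; cmd=(0,0,0) → follower holds at (-17.000, -1.500, -10.500°)
step 6: Δleader=(25.000, -9.000, 4.000°), disengaged; cmd=(0,0,0) → follower holds at (-17.000, -1.500, -10.500°)
step 7: Δleader=(25.000, 0.000, -44.000°), disengaged; cmd=(0,0,0) → follower holds at (-17.000, -1.500, -10.500°)

-37.500 8.500 17.000
-37.500 8.500 17.000
-2.500 3.750 11.500
-17.000 -1.500 -10.500
-17.000 -1.500 -10.500
-17.000 -1.500 -10.500
-17.000 -1.500 -10.500
-17.000 -1.500 -10.500


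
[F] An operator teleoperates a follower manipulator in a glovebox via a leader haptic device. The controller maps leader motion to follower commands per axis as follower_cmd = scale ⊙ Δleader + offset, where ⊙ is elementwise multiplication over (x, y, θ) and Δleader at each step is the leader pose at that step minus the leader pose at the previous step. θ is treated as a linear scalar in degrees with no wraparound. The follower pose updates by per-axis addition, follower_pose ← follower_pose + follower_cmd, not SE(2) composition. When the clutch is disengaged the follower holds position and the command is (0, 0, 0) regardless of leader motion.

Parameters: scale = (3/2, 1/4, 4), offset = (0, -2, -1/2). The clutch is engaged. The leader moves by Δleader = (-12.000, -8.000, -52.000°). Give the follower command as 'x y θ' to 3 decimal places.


-18.000 -4.000 -208.500

axis x: 3/2·-12.000 + 0 = -18.000
axis y: 1/4·-8.000 + -2 = -4.000
axis θ: 4·-52.000 + -1/2 = -208.500


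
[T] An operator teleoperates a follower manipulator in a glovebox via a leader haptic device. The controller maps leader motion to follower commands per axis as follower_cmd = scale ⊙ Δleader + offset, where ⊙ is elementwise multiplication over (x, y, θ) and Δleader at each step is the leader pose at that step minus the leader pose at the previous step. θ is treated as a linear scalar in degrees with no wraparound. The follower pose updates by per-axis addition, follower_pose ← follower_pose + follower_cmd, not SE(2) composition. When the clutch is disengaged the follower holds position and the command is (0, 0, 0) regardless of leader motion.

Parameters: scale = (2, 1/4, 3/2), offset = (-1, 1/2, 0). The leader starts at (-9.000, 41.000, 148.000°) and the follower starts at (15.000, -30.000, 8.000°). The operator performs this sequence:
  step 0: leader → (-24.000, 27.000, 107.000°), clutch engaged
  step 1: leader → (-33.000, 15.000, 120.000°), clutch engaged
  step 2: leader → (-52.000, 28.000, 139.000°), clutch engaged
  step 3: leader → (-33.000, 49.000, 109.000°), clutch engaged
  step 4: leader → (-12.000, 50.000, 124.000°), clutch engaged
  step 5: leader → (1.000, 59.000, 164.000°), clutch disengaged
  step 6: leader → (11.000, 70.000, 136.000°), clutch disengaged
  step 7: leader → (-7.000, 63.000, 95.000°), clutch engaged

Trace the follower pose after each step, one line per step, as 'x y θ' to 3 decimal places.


step 0: Δleader=(-15.000, -14.000, -41.000°), engaged; cmd=(-31.000, -3.000, -61.500°) → follower=(-16.000, -33.000, -53.500°)
step 1: Δleader=(-9.000, -12.000, 13.000°), engaged; cmd=(-19.000, -2.500, 19.500°) → follower=(-35.000, -35.500, -34.000°)
step 2: Δleader=(-19.000, 13.000, 19.000°), engaged; cmd=(-39.000, 3.750, 28.500°) → follower=(-74.000, -31.750, -5.500°)
step 3: Δleader=(19.000, 21.000, -30.000°), engaged; cmd=(37.000, 5.750, -45.000°) → follower=(-37.000, -26.000, -50.500°)
step 4: Δleader=(21.000, 1.000, 15.000°), engaged; cmd=(41.000, 0.750, 22.500°) → follower=(4.000, -25.250, -28.000°)
step 5: Δleader=(13.000, 9.000, 40.000°), disengaged; cmd=(0,0,0) → follower holds at (4.000, -25.250, -28.000°)
step 6: Δleader=(10.000, 11.000, -28.000°), disengaged; cmd=(0,0,0) → follower holds at (4.000, -25.250, -28.000°)
step 7: Δleader=(-18.000, -7.000, -41.000°), engaged; cmd=(-37.000, -1.250, -61.500°) → follower=(-33.000, -26.500, -89.500°)

-16.000 -33.000 -53.500
-35.000 -35.500 -34.000
-74.000 -31.750 -5.500
-37.000 -26.000 -50.500
4.000 -25.250 -28.000
4.000 -25.250 -28.000
4.000 -25.250 -28.000
-33.000 -26.500 -89.500


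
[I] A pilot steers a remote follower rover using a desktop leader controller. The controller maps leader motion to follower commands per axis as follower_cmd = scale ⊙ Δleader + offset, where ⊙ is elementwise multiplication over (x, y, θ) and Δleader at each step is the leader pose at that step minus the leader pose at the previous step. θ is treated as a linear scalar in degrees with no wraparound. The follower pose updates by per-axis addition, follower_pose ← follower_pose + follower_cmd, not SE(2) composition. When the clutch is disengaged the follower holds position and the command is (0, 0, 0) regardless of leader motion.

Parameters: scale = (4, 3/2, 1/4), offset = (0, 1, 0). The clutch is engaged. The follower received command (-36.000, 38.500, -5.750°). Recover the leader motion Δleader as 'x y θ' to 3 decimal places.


axis x: (-36.000 − 0) / (4) = -9.000
axis y: (38.500 − 1) / (3/2) = 25.000
axis θ: (-5.750 − 0) / (1/4) = -23.000

-9.000 25.000 -23.000


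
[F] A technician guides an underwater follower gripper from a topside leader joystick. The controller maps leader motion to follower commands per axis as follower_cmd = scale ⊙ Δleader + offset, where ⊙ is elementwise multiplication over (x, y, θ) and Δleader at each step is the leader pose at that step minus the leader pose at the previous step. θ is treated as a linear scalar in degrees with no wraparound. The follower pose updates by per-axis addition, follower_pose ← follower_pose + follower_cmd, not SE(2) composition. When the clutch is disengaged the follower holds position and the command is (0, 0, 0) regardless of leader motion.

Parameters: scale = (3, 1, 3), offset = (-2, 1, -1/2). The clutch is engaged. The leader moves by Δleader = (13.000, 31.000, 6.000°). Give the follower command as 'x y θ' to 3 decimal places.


37.000 32.000 17.500

axis x: 3·13.000 + -2 = 37.000
axis y: 1·31.000 + 1 = 32.000
axis θ: 3·6.000 + -1/2 = 17.500


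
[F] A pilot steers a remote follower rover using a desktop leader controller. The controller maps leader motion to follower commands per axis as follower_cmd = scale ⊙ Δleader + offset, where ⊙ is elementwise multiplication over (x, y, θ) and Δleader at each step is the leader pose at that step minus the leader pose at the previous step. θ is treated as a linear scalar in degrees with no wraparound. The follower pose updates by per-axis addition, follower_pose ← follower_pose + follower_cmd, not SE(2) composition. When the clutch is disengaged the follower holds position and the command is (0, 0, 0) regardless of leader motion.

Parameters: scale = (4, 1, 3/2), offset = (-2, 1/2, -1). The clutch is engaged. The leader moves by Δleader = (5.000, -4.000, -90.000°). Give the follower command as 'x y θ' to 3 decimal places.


axis x: 4·5.000 + -2 = 18.000
axis y: 1·-4.000 + 1/2 = -3.500
axis θ: 3/2·-90.000 + -1 = -136.000

18.000 -3.500 -136.000


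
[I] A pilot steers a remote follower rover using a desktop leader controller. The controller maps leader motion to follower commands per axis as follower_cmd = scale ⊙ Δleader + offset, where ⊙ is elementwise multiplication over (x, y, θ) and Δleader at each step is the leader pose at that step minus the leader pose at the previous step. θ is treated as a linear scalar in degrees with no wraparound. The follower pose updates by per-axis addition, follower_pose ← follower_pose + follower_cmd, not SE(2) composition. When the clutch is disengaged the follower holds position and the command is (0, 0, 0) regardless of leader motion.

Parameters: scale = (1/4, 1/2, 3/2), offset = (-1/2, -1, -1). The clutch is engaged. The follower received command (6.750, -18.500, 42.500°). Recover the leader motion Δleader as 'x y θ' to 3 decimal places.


29.000 -35.000 29.000

axis x: (6.750 − -1/2) / (1/4) = 29.000
axis y: (-18.500 − -1) / (1/2) = -35.000
axis θ: (42.500 − -1) / (3/2) = 29.000


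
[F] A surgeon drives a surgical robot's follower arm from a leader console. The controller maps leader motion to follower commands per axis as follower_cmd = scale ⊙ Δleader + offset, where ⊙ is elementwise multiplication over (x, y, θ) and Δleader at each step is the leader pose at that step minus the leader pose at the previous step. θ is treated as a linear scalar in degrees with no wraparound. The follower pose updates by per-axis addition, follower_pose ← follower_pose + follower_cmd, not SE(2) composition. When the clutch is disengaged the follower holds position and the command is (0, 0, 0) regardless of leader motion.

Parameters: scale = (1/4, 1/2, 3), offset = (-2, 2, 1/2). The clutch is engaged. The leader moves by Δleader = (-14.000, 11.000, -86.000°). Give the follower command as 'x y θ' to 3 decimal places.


axis x: 1/4·-14.000 + -2 = -5.500
axis y: 1/2·11.000 + 2 = 7.500
axis θ: 3·-86.000 + 1/2 = -257.500

-5.500 7.500 -257.500


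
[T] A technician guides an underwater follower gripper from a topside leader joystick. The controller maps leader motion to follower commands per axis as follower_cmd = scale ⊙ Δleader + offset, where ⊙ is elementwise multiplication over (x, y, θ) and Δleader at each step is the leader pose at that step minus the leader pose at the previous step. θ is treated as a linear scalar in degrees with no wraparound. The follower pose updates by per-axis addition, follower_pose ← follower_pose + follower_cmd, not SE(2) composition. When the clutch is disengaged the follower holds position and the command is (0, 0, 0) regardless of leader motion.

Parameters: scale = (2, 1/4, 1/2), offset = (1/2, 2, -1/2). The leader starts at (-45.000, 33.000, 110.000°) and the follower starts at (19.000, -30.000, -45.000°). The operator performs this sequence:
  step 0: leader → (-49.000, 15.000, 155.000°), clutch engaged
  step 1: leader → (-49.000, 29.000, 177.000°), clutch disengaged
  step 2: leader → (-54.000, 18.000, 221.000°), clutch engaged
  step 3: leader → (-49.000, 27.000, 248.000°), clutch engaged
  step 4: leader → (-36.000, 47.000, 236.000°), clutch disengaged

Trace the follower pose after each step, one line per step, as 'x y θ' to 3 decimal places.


step 0: Δleader=(-4.000, -18.000, 45.000°), engaged; cmd=(-7.500, -2.500, 22.000°) → follower=(11.500, -32.500, -23.000°)
step 1: Δleader=(0.000, 14.000, 22.000°), disengaged; cmd=(0,0,0) → follower holds at (11.500, -32.500, -23.000°)
step 2: Δleader=(-5.000, -11.000, 44.000°), engaged; cmd=(-9.500, -0.750, 21.500°) → follower=(2.000, -33.250, -1.500°)
step 3: Δleader=(5.000, 9.000, 27.000°), engaged; cmd=(10.500, 4.250, 13.000°) → follower=(12.500, -29.000, 11.500°)
step 4: Δleader=(13.000, 20.000, -12.000°), disengaged; cmd=(0,0,0) → follower holds at (12.500, -29.000, 11.500°)

11.500 -32.500 -23.000
11.500 -32.500 -23.000
2.000 -33.250 -1.500
12.500 -29.000 11.500
12.500 -29.000 11.500
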